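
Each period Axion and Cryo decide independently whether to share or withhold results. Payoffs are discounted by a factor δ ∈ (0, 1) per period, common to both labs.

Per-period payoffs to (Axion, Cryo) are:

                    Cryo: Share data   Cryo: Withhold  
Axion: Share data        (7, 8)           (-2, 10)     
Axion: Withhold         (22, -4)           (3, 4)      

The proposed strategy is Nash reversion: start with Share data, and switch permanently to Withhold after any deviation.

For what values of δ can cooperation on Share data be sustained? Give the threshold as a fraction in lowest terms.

For Axion: deviation gain 22−7 = 15, per-period punishment loss 7−3 = 4. IC gives δ ≥ 15/19.
For Cryo: gain 2, loss 4 per period, so δ ≥ 2/6 = 1/3.
The tighter constraint is Axion's, so cooperation needs δ ≥ 15/19.

15/19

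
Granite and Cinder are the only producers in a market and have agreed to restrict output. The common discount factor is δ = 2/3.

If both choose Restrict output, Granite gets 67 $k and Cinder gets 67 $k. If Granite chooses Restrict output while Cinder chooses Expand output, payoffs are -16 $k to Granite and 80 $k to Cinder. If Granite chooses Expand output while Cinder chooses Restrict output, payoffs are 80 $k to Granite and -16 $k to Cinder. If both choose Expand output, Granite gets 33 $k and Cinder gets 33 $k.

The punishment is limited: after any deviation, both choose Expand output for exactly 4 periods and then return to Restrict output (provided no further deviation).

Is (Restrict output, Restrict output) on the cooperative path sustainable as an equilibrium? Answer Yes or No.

Comparing payoff streams over the 5 periods until play realigns: cooperate → 67(1+δ+…+δ^4); deviate → 80 + 33(δ+…+δ^4).
Cooperation is sustained iff (67−33)(δ+…+δ^4) ≥ 80−67.
δ+…+δ^4 = 2/3·(1−(2/3)^4)/(1−2/3) = 1.6049, and (80−67)/(67−33) = 0.3824.
1.6049 ≥ 0.3824, so cooperation is sustainable.

Yes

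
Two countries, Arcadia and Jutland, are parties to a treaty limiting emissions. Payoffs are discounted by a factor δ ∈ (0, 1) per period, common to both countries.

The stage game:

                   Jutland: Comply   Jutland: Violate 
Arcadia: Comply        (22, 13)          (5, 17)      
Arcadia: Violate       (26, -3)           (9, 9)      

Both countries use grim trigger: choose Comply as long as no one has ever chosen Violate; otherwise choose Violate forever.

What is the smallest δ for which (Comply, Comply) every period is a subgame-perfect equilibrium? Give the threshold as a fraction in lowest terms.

1/2

Arcadia's threshold: (26−22)/(26−9) = 4/17.
Jutland's threshold: (17−13)/(17−9) = 1/2.
4/17 < 1/2, so Jutland binds and δ* = 1/2.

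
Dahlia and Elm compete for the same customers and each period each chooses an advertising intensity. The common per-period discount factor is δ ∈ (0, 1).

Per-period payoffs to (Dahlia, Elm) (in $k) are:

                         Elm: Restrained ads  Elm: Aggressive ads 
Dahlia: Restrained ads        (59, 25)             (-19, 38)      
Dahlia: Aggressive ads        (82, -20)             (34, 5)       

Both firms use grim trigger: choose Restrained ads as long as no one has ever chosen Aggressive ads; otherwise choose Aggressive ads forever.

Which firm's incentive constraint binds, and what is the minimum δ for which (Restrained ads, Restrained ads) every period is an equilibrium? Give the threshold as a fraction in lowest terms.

For Dahlia: deviation gain 82−59 = 23, per-period punishment loss 59−34 = 25. IC gives δ ≥ 23/48.
For Elm: gain 13, loss 20 per period, so δ ≥ 13/33.
The tighter constraint is Dahlia's, so cooperation needs δ ≥ 23/48.

Dahlia; δ ≥ 23/48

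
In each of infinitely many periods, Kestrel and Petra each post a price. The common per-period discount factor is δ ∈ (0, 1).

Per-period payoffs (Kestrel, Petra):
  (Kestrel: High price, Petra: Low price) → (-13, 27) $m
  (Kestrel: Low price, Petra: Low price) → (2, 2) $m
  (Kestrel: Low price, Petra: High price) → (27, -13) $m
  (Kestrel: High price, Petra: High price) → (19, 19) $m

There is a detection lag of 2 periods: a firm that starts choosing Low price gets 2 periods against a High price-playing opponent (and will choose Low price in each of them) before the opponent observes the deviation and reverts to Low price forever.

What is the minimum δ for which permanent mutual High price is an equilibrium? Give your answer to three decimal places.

0.566

The best deviation is to choose Low price for all 2 undetected periods, earning 27 each, then 2 forever once detected.
Deviation value: 27(1−δ^2)/(1−δ) + 2δ^2/(1−δ); cooperation value: 19/(1−δ).
IC: 19 ≥ 27(1−δ^2) + 2δ^2 = 27 − 25δ^2.
So δ^2 ≥ 8/25, giving δ ≥ (8/25)^(1/2) ≈ 0.566.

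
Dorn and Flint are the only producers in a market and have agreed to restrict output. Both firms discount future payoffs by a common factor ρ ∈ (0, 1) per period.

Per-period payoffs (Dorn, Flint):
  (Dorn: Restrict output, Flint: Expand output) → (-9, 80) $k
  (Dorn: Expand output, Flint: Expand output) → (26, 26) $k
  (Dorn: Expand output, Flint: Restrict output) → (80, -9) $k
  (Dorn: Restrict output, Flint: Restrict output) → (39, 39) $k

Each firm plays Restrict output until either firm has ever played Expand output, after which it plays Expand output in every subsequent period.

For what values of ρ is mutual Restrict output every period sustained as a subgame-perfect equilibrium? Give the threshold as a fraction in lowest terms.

41/54

39/(1−ρ) ≥ 80 + 26ρ/(1−ρ)
39 ≥ 80 − 54ρ
ρ ≥ 41/54.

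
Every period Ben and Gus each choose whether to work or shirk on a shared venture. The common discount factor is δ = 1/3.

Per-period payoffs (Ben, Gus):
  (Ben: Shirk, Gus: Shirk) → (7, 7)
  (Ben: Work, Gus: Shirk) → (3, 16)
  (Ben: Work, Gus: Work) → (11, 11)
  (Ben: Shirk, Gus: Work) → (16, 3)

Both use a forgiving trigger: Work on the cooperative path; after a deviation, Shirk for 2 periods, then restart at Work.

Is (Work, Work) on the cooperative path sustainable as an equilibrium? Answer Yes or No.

IC: δ+…+δ^2 ≥ (16−11)/(11−7) = 5/4.
At δ = 1/3: partial sum = 0.4444 < 1.2500. Cooperation not sustainable.

No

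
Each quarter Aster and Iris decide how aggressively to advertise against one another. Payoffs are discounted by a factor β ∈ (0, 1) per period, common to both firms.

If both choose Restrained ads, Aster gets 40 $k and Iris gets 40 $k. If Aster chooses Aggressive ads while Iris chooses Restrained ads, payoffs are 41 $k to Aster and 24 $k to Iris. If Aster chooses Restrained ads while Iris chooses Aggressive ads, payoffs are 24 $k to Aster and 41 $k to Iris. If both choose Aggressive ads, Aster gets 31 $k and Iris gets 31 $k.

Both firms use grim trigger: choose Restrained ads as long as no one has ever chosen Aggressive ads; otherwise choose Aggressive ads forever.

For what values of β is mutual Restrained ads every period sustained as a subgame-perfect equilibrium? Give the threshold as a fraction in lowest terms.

One-period gain from deviating is 41 − 40 = 1. The loss is 40 − 31 = 9 in every subsequent period, with present value 9·β/(1−β).
Deviation is unprofitable when 9·β/(1−β) ≥ 1, i.e. β/(1−β) ≥ 1/9.
Equivalently β ≥ 1/(1+9) = 1/10.

1/10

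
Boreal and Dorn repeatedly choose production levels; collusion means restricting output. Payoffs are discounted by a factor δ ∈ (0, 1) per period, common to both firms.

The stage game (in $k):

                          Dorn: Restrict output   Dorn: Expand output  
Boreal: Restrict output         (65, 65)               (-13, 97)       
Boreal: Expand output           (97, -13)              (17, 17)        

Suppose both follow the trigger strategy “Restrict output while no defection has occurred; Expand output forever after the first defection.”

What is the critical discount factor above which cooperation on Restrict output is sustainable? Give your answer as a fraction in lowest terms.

One-period gain from deviating is 97 − 65 = 32. The loss is 65 − 17 = 48 in every subsequent period, with present value 48·δ/(1−δ).
Deviation is unprofitable when 48·δ/(1−δ) ≥ 32, i.e. δ/(1−δ) ≥ 2/3.
Equivalently δ ≥ 32/(32+48) = 2/5.

2/5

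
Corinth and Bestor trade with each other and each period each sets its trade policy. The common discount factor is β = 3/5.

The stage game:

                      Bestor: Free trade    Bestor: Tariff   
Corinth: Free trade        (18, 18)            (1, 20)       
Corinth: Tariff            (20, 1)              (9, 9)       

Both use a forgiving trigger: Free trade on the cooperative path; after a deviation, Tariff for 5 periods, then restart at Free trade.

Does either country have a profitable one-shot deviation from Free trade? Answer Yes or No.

IC: β+…+β^5 ≥ (20−18)/(18−9) = 2/9.
At β = 3/5: partial sum = 1.3834 ≥ 0.2222. Cooperation sustainable.

No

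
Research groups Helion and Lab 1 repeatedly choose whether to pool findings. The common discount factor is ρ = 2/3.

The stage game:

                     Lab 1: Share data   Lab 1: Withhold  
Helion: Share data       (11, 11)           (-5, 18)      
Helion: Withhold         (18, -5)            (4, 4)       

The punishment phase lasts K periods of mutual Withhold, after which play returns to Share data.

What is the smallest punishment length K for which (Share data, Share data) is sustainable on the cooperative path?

2

Need Σ_{k=1}^{K} ρ^k ≥ (18−11)/(11−4) = 1.0000 at ρ = 2/3.
At K = 1 the sum is 0.6667 < 1.0000; at K = 2 it is 1.1111 ≥ 1.0000.
So the minimum punishment length is K = 2.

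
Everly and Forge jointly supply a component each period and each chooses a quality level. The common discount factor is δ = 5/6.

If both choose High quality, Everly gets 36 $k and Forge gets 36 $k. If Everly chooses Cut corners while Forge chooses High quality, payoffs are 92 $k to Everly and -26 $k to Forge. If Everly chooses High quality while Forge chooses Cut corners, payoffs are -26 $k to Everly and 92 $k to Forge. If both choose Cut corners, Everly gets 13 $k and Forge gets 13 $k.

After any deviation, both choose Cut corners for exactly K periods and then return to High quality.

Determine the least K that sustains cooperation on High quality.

IC: δ(1−δ^K)/(1−δ) ≥ (92−36)/(36−13) = 56/23.
With δ = 5/6: need 1 − δ^K ≥ 56/23·(1−5/6)/(5/6), i.e. δ^K ≤ 0.5130.
Since (5/6)^3 = 0.5787 and (5/6)^4 = 0.4823, the smallest such K is 4.

4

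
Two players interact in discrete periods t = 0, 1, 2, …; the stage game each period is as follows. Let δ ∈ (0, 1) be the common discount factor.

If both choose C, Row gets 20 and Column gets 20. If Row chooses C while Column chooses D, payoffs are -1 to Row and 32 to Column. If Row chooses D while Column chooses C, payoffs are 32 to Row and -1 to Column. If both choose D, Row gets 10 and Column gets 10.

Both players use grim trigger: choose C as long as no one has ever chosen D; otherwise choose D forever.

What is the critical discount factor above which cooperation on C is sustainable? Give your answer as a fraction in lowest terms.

6/11

Cooperation forever yields 20 each period: 20/(1−δ).
Deviating yields 32 once, then 10 forever: 32 + 10δ/(1−δ).
No profitable deviation requires 20/(1−δ) ≥ 32 + 10δ/(1−δ).
Multiplying by (1−δ): 20 ≥ 32(1−δ) + 10δ = 32 − 22δ.
So 22δ ≥ 12, i.e. δ ≥ 12/22 = 6/11.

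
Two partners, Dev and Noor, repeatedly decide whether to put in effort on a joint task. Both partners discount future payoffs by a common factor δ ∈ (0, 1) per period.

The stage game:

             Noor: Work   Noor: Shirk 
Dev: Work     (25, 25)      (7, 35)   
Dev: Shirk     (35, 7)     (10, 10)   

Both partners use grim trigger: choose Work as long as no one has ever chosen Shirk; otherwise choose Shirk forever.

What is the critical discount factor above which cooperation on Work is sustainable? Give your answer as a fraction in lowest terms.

2/5

25/(1−δ) ≥ 35 + 10δ/(1−δ)
25 ≥ 35 − 25δ
δ ≥ 10/25 = 2/5.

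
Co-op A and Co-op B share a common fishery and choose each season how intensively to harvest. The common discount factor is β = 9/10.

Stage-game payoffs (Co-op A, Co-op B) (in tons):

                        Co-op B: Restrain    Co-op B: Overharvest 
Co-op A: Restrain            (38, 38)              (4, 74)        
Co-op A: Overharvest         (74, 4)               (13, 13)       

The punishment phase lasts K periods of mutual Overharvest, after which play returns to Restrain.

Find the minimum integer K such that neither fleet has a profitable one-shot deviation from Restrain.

2

No profitable deviation requires (38−13)(β+…+β^K) ≥ 74−38, i.e. β+…+β^K ≥ 36/25 ≈ 1.4400.
With β = 9/10, the partial sums are K=1: 0.9000, K=2: 1.7100.
K = 2 is the first length at which the sum reaches 1.4400.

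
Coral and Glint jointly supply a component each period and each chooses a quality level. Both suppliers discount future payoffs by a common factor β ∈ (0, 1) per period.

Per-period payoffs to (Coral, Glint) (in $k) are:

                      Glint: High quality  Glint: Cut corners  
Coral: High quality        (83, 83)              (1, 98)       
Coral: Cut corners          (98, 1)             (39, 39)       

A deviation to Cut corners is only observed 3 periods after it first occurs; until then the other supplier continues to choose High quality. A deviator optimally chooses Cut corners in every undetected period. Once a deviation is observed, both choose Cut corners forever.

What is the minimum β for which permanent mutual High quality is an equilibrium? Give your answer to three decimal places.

The best deviation is to choose Cut corners for all 3 undetected periods, earning 98 each, then 39 forever once detected.
Deviation value: 98(1−β^3)/(1−β) + 39β^3/(1−β); cooperation value: 83/(1−β).
IC: 83 ≥ 98(1−β^3) + 39β^3 = 98 − 59β^3.
So β^3 ≥ 15/59, giving β ≥ (15/59)^(1/3) ≈ 0.633.

0.633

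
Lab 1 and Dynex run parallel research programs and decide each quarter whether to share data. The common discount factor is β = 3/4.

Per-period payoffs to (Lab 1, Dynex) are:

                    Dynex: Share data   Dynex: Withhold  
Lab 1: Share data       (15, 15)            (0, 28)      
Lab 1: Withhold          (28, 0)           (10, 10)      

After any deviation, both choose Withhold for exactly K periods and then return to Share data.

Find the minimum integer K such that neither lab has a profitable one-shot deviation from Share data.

Need Σ_{k=1}^{K} β^k ≥ (28−15)/(15−10) = 2.6000 at β = 3/4.
At K = 7 the sum is 2.5995 < 2.6000; at K = 8 it is 2.6997 ≥ 2.6000.
So the minimum punishment length is K = 8.

8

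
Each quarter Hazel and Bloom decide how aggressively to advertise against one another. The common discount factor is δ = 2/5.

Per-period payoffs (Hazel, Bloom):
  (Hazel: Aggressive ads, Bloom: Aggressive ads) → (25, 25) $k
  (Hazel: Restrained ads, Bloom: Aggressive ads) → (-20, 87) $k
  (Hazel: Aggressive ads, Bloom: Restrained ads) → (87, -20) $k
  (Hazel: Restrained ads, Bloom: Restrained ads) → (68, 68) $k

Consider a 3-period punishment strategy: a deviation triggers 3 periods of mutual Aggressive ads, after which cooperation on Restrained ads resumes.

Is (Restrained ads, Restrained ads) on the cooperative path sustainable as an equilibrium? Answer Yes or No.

A one-shot deviation gives 87 now, then 25 for 3 periods, then back to 68.
Gain from deviating: (87−68) today; loss: (68−25) in each of the next 3 periods.
No-deviation condition: (68−25)(δ+…+δ^3) ≥ 87−68, i.e. δ+…+δ^3 ≥ 19/43.
At δ = 2/5: δ+…+δ^3 = 0.6240 ≥ 0.4419.
So cooperation is sustainable.

Yes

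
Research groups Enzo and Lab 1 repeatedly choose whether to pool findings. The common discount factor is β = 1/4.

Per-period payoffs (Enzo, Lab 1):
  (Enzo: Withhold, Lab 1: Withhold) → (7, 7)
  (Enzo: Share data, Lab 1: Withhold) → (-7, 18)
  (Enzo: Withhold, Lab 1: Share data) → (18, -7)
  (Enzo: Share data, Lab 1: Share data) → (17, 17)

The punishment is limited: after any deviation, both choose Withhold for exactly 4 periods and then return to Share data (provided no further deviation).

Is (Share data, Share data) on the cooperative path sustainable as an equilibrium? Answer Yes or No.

A one-shot deviation gives 18 now, then 7 for 4 periods, then back to 17.
Gain from deviating: (18−17) today; loss: (17−7) in each of the next 4 periods.
No-deviation condition: (17−7)(β+…+β^4) ≥ 18−17, i.e. β+…+β^4 ≥ 1/10.
At β = 1/4: β+…+β^4 = 0.3320 ≥ 0.1000.
So cooperation is sustainable.

Yes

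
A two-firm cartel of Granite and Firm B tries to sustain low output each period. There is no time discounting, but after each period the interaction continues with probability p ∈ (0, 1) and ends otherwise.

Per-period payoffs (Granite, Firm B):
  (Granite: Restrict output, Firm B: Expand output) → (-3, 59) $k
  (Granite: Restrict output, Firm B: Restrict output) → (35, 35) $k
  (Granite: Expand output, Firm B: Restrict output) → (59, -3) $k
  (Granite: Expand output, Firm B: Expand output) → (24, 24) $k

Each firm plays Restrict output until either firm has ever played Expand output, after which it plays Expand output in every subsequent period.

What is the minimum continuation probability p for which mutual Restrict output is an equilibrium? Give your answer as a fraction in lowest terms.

With no time discounting, the continuation probability p plays the role of the discount factor.
Grim-trigger IC: 35/(1−p) ≥ 59 + 24p/(1−p) ⇒ p ≥ (59−35)/(59−24) = 24/35.

24/35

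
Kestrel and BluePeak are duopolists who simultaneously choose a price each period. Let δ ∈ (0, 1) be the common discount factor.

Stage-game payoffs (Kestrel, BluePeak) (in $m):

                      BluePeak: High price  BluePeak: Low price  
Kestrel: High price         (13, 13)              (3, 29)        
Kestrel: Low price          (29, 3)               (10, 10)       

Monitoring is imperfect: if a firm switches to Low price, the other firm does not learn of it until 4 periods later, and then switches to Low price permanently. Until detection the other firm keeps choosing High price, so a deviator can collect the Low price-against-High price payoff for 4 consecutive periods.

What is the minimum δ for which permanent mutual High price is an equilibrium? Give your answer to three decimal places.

The best deviation is to choose Low price for all 4 undetected periods, earning 29 each, then 10 forever once detected.
Deviation value: 29(1−δ^4)/(1−δ) + 10δ^4/(1−δ); cooperation value: 13/(1−δ).
IC: 13 ≥ 29(1−δ^4) + 10δ^4 = 29 − 19δ^4.
So δ^4 ≥ 16/19, giving δ ≥ (16/19)^(1/4) ≈ 0.958.

0.958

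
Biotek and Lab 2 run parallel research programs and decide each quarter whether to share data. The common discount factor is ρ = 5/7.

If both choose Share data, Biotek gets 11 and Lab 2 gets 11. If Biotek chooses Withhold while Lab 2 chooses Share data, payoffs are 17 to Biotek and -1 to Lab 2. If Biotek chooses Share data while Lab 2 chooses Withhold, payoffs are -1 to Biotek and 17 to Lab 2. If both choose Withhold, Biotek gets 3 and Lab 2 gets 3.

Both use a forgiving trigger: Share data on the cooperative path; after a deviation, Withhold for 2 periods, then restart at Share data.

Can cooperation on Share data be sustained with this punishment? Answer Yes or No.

Yes

A one-shot deviation gives 17 now, then 3 for 2 periods, then back to 11.
Gain from deviating: (17−11) today; loss: (11−3) in each of the next 2 periods.
No-deviation condition: (11−3)(ρ+…+ρ^2) ≥ 17−11, i.e. ρ+…+ρ^2 ≥ 3/4.
At ρ = 5/7: ρ+…+ρ^2 = 1.2245 ≥ 0.7500.
So cooperation is sustainable.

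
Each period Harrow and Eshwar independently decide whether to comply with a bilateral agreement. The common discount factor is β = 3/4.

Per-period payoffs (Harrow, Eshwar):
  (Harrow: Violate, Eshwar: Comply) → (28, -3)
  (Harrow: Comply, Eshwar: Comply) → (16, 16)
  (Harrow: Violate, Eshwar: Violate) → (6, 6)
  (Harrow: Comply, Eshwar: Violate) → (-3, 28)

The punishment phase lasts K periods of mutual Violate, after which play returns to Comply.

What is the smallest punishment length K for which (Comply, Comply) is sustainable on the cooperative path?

2

IC: β(1−β^K)/(1−β) ≥ (28−16)/(16−6) = 6/5.
With β = 3/4: need 1 − β^K ≥ 6/5·(1−3/4)/(3/4), i.e. β^K ≤ 0.6000.
Since (3/4)^1 = 0.7500 and (3/4)^2 = 0.5625, the smallest such K is 2.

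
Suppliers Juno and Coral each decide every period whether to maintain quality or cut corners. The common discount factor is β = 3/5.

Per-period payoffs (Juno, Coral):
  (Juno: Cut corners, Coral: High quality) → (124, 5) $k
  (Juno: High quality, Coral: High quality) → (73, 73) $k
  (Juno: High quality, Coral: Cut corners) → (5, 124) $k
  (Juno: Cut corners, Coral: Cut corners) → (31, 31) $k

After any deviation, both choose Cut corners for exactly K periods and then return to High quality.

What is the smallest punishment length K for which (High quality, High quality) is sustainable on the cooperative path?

IC: β(1−β^K)/(1−β) ≥ (124−73)/(73−31) = 17/14.
With β = 3/5: need 1 − β^K ≥ 17/14·(1−3/5)/(3/5), i.e. β^K ≤ 0.1905.
Since (3/5)^3 = 0.2160 and (3/5)^4 = 0.1296, the smallest such K is 4.

4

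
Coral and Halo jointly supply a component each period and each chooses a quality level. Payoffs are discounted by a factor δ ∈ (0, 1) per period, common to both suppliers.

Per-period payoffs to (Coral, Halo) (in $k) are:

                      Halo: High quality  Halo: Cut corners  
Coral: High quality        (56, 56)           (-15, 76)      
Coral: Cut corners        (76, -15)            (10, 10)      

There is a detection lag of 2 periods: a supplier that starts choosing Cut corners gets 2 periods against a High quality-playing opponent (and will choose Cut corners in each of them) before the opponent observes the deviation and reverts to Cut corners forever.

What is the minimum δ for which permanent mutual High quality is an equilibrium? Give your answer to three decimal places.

Deviating for the 2 undetected periods gains 76−56 = 20 per period over cooperation, then loses 56−10 = 46 per period forever once punishment starts.
Gain: 20(1 + δ + … + δ^1); loss: 46·δ^2/(1−δ).
No profitable deviation ⇔ 20(1−δ^2) ≤ 46·δ^2, i.e. δ^2 ≥ 20/(20+46) = 10/33.
Hence δ ≥ (10/33)^(1/2) ≈ 0.550.

0.550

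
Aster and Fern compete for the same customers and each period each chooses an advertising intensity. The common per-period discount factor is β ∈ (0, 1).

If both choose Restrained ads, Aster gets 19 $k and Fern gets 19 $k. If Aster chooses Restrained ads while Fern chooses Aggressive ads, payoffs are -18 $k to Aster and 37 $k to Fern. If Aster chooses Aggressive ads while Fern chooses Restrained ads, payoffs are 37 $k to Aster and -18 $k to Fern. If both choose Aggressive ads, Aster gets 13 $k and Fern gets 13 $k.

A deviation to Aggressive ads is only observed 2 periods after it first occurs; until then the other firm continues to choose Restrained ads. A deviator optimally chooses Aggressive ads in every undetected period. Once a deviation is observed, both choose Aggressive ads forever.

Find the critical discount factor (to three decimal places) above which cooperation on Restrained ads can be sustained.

The best deviation is to choose Aggressive ads for all 2 undetected periods, earning 37 each, then 13 forever once detected.
Deviation value: 37(1−β^2)/(1−β) + 13β^2/(1−β); cooperation value: 19/(1−β).
IC: 19 ≥ 37(1−β^2) + 13β^2 = 37 − 24β^2.
So β^2 ≥ 18/24 = 3/4, giving β ≥ (3/4)^(1/2) ≈ 0.866.

0.866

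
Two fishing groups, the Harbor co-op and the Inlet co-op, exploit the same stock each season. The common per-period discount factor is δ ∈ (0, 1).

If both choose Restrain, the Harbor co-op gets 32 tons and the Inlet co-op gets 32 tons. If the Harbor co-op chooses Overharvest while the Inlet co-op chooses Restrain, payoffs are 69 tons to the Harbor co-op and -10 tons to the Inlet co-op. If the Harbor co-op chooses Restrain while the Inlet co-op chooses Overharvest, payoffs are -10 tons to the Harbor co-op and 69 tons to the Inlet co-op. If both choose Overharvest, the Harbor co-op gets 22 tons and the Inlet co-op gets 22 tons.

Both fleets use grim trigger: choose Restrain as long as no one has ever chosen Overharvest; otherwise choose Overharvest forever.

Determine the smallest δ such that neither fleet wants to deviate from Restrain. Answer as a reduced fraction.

32/(1−δ) ≥ 69 + 22δ/(1−δ)
32 ≥ 69 − 47δ
δ ≥ 37/47.

37/47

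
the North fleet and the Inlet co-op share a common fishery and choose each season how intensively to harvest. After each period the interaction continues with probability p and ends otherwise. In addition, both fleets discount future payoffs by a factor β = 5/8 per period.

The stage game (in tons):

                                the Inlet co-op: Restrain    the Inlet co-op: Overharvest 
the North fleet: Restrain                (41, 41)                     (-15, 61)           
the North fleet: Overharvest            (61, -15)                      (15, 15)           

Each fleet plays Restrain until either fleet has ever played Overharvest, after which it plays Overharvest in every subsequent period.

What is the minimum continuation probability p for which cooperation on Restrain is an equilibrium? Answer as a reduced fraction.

Expected continuation weight on next period's payoff is β·p = 5/8·p, which plays the role of the discount factor.
Cooperation requires 5/8·p ≥ (61−41)/(61−15) = 10/23, hence p ≥ 16/23.

16/23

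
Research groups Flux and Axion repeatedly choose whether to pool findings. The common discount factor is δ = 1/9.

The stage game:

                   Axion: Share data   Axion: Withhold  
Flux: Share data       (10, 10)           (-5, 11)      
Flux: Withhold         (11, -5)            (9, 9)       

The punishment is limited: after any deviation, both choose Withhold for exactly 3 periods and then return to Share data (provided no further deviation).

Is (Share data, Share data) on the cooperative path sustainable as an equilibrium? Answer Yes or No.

No

Comparing payoff streams over the 4 periods until play realigns: cooperate → 10(1+δ+…+δ^3); deviate → 11 + 9(δ+…+δ^3).
Cooperation is sustained iff (10−9)(δ+…+δ^3) ≥ 11−10.
δ+…+δ^3 = 1/9·(1−(1/9)^3)/(1−1/9) = 0.1248, and (11−10)/(10−9) = 1.0000.
0.1248 < 1.0000, so cooperation is not sustainable.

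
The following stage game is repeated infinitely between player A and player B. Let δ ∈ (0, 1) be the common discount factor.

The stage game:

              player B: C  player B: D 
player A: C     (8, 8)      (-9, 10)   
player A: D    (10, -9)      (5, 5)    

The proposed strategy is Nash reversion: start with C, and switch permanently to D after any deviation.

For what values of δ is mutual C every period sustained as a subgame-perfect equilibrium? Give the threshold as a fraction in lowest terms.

2/5

Under grim trigger the critical discount factor is (T−C)/(T−P) with T = 10, C = 8, P = 5.
δ* = (10−8)/(10−5) = 2/5.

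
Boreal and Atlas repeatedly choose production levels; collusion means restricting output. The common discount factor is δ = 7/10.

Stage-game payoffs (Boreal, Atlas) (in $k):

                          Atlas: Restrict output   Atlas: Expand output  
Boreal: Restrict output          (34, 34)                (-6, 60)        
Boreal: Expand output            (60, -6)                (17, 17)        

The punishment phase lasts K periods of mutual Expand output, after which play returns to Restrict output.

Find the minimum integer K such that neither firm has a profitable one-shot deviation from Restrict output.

3

No profitable deviation requires (34−17)(δ+…+δ^K) ≥ 60−34, i.e. δ+…+δ^K ≥ 26/17 ≈ 1.5294.
With δ = 7/10, the partial sums are K=1: 0.7000, K=2: 1.1900, K=3: 1.5330.
K = 3 is the first length at which the sum reaches 1.5294.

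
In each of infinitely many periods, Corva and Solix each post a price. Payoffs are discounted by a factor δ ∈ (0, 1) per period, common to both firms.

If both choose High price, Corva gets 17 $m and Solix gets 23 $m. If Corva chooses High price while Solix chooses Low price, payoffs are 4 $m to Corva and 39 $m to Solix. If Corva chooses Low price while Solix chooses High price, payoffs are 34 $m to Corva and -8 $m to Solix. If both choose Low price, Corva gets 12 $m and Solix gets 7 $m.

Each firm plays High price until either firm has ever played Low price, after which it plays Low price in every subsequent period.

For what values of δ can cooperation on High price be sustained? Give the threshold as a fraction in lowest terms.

17/22

Corva's threshold: (34−17)/(34−12) = 17/22.
Solix's threshold: (39−23)/(39−7) = 1/2.
17/22 > 1/2, so Corva binds and δ* = 17/22.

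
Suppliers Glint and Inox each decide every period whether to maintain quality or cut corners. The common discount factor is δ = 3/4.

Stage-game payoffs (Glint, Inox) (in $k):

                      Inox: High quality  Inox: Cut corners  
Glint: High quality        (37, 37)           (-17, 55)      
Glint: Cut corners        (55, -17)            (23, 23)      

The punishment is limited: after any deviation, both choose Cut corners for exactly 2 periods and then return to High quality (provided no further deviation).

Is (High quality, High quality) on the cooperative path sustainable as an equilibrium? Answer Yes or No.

Comparing payoff streams over the 3 periods until play realigns: cooperate → 37(1+δ+…+δ^2); deviate → 55 + 23(δ+…+δ^2).
Cooperation is sustained iff (37−23)(δ+…+δ^2) ≥ 55−37.
δ+…+δ^2 = 3/4·(1−(3/4)^2)/(1−3/4) = 1.3125, and (55−37)/(37−23) = 1.2857.
1.3125 ≥ 1.2857, so cooperation is sustainable.

Yes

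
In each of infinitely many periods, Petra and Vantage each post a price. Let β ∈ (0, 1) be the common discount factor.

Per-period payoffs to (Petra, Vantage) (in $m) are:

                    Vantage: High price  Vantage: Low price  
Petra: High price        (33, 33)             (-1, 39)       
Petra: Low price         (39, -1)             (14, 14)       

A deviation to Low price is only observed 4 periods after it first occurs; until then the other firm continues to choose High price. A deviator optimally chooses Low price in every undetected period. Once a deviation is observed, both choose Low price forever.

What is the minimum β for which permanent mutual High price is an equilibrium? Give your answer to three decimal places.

0.700

Deviating for the 4 undetected periods gains 39−33 = 6 per period over cooperation, then loses 33−14 = 19 per period forever once punishment starts.
Gain: 6(1 + β + … + β^3); loss: 19·β^4/(1−β).
No profitable deviation ⇔ 6(1−β^4) ≤ 19·β^4, i.e. β^4 ≥ 6/(6+19) = 6/25.
Hence β ≥ (6/25)^(1/4) ≈ 0.700.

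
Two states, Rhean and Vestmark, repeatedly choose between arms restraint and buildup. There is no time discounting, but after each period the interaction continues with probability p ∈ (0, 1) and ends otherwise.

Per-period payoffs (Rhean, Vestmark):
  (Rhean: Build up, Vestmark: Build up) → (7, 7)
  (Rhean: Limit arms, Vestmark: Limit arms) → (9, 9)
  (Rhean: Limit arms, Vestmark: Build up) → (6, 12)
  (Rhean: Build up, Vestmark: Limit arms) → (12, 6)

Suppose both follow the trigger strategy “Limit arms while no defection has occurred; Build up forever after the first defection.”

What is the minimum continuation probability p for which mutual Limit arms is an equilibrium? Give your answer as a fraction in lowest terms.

Expected cooperation value is 9 + p·9 + p²·9 + … = 9/(1−p); deviation gives 12 + p·7/(1−p).
9 ≥ 12(1−p) + 7p ⇒ 5p ≥ 3 ⇒ p ≥ 3/5.

3/5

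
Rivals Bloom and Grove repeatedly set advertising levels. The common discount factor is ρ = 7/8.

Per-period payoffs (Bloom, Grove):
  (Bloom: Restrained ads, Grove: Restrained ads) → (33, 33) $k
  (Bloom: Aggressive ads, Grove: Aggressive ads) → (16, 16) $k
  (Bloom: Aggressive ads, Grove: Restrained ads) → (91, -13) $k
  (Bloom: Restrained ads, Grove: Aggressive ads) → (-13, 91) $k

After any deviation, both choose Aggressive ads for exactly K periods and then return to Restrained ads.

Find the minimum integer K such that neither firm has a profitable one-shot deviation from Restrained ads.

Need Σ_{k=1}^{K} ρ^k ≥ (91−33)/(33−16) = 3.4118 at ρ = 7/8.
At K = 5 the sum is 3.4096 < 3.4118; at K = 6 it is 3.8584 ≥ 3.4118.
So the minimum punishment length is K = 6.

6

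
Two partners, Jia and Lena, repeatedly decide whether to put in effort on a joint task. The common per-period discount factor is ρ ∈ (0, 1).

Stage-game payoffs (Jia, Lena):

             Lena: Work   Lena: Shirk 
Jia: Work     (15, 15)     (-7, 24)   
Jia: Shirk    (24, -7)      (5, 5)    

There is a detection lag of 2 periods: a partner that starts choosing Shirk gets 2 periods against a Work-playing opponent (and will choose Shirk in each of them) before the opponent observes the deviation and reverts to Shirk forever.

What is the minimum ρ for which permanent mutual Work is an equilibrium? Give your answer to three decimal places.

The best deviation is to choose Shirk for all 2 undetected periods, earning 24 each, then 5 forever once detected.
Deviation value: 24(1−ρ^2)/(1−ρ) + 5ρ^2/(1−ρ); cooperation value: 15/(1−ρ).
IC: 15 ≥ 24(1−ρ^2) + 5ρ^2 = 24 − 19ρ^2.
So ρ^2 ≥ 9/19, giving ρ ≥ (9/19)^(1/2) ≈ 0.688.

0.688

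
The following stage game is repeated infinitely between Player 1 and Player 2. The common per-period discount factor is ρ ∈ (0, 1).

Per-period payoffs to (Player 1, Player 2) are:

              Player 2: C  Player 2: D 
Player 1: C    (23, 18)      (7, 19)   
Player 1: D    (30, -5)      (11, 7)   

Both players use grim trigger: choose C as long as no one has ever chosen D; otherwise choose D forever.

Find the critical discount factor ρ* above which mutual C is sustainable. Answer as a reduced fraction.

For Player 1: deviation gain 30−23 = 7, per-period punishment loss 23−11 = 12. IC gives ρ ≥ 7/19.
For Player 2: gain 1, loss 11 per period, so ρ ≥ 1/12.
The tighter constraint is Player 1's, so cooperation needs ρ ≥ 7/19.

7/19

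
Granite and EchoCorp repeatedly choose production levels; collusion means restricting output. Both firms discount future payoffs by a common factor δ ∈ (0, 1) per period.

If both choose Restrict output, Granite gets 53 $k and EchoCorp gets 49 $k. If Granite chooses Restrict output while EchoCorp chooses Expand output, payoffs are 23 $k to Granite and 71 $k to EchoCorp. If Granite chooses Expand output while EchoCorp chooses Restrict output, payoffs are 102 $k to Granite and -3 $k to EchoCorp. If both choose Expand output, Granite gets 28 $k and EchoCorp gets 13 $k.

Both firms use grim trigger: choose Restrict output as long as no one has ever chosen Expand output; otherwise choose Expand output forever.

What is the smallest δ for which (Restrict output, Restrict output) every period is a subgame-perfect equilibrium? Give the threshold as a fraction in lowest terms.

49/74

Granite's threshold: (102−53)/(102−28) = 49/74.
EchoCorp's threshold: (71−49)/(71−13) = 11/29.
49/74 > 11/29, so Granite binds and δ* = 49/74.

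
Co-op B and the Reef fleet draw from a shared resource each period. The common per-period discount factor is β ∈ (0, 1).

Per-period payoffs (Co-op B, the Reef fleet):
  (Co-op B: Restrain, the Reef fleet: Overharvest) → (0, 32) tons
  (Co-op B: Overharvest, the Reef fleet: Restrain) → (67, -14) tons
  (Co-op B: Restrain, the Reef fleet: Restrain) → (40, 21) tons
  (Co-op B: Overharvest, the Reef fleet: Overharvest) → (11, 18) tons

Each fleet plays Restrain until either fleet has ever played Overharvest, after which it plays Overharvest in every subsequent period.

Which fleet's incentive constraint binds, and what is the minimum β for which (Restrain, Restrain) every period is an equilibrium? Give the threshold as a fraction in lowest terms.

the Reef fleet; β ≥ 11/14

Co-op B's threshold: (67−40)/(67−11) = 27/56.
the Reef fleet's threshold: (32−21)/(32−18) = 11/14.
27/56 < 11/14, so the Reef fleet binds and β* = 11/14.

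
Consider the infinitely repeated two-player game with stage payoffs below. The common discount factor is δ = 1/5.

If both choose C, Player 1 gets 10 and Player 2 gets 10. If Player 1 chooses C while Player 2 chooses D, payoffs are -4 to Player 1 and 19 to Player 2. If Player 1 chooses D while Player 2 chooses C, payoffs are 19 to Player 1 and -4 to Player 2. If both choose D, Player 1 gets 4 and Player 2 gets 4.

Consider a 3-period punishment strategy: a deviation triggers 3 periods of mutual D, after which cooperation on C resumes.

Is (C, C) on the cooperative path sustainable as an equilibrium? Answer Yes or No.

No

A one-shot deviation gives 19 now, then 4 for 3 periods, then back to 10.
Gain from deviating: (19−10) today; loss: (10−4) in each of the next 3 periods.
No-deviation condition: (10−4)(δ+…+δ^3) ≥ 19−10, i.e. δ+…+δ^3 ≥ 3/2.
At δ = 1/5: δ+…+δ^3 = 0.2480 < 1.5000.
So cooperation is not sustainable.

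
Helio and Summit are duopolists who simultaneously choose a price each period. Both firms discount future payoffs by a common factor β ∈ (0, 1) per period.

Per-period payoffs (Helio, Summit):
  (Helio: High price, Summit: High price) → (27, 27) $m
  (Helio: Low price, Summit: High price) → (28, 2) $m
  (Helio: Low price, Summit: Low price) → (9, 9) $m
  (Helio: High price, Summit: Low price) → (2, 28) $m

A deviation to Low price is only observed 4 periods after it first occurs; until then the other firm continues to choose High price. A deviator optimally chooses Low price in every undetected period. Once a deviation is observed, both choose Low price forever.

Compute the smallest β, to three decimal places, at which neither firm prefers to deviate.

0.479

The best deviation is to choose Low price for all 4 undetected periods, earning 28 each, then 9 forever once detected.
Deviation value: 28(1−β^4)/(1−β) + 9β^4/(1−β); cooperation value: 27/(1−β).
IC: 27 ≥ 28(1−β^4) + 9β^4 = 28 − 19β^4.
So β^4 ≥ 1/19, giving β ≥ (1/19)^(1/4) ≈ 0.479.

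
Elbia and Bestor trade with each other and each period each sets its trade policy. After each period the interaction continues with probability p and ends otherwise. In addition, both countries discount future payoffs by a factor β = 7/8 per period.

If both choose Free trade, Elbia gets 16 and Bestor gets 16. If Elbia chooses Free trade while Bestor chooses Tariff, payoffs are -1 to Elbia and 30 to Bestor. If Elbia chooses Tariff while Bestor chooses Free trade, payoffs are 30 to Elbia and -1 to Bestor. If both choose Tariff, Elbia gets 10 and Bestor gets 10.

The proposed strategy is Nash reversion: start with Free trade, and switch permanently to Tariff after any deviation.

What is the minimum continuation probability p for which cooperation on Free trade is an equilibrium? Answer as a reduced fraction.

4/5

Expected continuation weight on next period's payoff is β·p = 7/8·p, which plays the role of the discount factor.
Cooperation requires 7/8·p ≥ (30−16)/(30−10) = 7/10, hence p ≥ 4/5.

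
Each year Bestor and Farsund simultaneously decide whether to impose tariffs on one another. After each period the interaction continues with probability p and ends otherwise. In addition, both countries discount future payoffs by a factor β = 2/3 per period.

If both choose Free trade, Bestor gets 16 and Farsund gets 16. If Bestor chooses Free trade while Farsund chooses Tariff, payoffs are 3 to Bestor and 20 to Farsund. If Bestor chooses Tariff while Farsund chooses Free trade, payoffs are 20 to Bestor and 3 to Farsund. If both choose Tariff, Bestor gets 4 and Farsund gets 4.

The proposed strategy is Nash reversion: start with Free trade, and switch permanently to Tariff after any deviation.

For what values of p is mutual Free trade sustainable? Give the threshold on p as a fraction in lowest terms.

With continuation probability p and discount β, the effective per-period discount factor is βp.
Grim-trigger IC: βp ≥ (20−16)/(20−4) = 1/4.
So p ≥ (1/4)/(2/3) = 3/8.

3/8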